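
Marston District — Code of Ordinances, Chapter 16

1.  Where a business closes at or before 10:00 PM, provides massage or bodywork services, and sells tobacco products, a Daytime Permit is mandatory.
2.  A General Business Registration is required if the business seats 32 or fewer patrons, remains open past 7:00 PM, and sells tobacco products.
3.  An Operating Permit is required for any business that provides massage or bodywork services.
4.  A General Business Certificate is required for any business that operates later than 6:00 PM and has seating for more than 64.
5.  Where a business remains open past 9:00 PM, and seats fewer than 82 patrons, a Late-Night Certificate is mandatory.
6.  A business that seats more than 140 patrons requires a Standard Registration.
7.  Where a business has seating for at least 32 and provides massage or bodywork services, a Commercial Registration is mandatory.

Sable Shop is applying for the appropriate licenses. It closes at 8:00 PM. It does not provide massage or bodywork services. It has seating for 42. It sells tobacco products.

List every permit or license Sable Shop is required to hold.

None

1. closes 8:00 PM, at/before 10:00 PM; does not provide massage or bodywork services; sells tobacco products → Daytime Permit not required.
2. seating 42 > 32; closes 8:00 PM, after 7:00 PM; sells tobacco products → General Business Registration not required.
3. does not provide massage or bodywork services → Operating Permit not required.
4. closes 8:00 PM, after 6:00 PM; seating 42 ≤ 64 → General Business Certificate not required.
5. closes 8:00 PM, at/before 9:00 PM; seating 42 < 82 → Late-Night Certificate not required.
6. seating 42 ≤ 140 → Standard Registration not required.
7. seating 42 ≥ 32; does not provide massage or bodywork services → Commercial Registration not required.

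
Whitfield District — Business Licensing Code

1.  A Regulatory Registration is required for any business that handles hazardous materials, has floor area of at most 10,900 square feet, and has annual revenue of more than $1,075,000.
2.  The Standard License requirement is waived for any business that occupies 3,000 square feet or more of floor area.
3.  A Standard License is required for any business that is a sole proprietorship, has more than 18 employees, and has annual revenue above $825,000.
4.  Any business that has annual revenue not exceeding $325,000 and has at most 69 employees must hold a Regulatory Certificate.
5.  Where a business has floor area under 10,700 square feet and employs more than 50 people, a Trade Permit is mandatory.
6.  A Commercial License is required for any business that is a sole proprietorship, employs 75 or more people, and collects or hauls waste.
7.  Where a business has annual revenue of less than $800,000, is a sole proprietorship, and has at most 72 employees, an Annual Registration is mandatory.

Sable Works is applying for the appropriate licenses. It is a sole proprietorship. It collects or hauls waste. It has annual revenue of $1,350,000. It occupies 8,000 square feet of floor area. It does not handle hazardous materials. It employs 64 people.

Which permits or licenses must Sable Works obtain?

1. does not handle hazardous materials; floor area 8,000 square feet ≤ 10,900 square feet; revenue $1,350,000 > $1,075,000 → Regulatory Registration not required.
2. floor area 8,000 square feet ≥ 3,000 square feet → exempt from Standard License.
3. is a sole proprietorship; employees 64 > 18; revenue $1,350,000 > $825,000 → Standard License required.
4. revenue $1,350,000 > $325,000; employees 64 ≤ 69 → Regulatory Certificate not required.
5. floor area 8,000 square feet < 10,700 square feet; employees 64 > 50 → Trade Permit required.
6. is a sole proprietorship; employees 64 < 75; collects or hauls waste → Commercial License not required.
7. revenue $1,350,000 ≥ $800,000; is a sole proprietorship; employees 64 ≤ 72 → Annual Registration not required.

Trade Permit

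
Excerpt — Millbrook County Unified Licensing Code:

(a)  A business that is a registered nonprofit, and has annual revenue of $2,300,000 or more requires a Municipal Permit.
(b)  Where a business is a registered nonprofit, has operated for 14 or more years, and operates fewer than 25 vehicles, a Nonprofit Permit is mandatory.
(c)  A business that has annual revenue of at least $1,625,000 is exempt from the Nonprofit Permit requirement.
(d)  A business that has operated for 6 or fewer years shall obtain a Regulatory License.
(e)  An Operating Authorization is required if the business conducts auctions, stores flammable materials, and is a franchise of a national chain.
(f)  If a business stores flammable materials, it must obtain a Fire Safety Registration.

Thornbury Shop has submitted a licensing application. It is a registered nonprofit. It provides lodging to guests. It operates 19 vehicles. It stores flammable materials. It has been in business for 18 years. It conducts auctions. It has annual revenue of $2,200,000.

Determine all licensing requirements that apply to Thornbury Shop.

(a) is a registered nonprofit; revenue $2,200,000 < $2,300,000 → Municipal Permit not required.
(b) is a registered nonprofit; years in business 18 ≥ 14; vehicles 19 < 25 → Nonprofit Permit required.
(c) revenue $2,200,000 ≥ $1,625,000 → exempt from Nonprofit Permit.
(d) years in business 18 > 6 → Regulatory License not required.
(e) conducts auctions; stores flammable materials; is a registered nonprofit (not: is a franchise of a national chain) → Operating Authorization not required.
(f) stores flammable materials → Fire Safety Registration required.

Fire Safety Registration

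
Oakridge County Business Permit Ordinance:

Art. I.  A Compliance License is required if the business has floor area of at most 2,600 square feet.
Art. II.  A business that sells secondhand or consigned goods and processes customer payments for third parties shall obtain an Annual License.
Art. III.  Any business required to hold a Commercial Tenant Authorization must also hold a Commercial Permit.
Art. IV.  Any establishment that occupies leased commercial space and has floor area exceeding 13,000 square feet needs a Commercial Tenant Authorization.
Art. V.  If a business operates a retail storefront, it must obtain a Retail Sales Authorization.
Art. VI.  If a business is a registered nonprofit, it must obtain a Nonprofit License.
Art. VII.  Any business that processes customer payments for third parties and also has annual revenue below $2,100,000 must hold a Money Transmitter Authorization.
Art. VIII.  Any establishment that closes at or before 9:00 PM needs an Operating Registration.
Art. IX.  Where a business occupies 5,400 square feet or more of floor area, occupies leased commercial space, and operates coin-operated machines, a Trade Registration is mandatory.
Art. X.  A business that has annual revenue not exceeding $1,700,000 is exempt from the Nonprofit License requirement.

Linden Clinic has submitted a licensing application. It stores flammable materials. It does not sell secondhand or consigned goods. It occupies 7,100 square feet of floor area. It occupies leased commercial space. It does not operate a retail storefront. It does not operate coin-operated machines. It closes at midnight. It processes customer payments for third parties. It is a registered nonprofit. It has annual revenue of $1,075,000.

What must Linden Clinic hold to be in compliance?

Money Transmitter Authorization

Art. I. floor area 7,100 square feet > 2,600 square feet → Compliance License not required.
Art. II. does not sell secondhand or consigned goods; processes customer payments for third parties → Annual License not required.
Art. III. Commercial Tenant Authorization is not required → no effect.
Art. IV. occupies leased commercial space; floor area 7,100 square feet ≤ 13,000 square feet → Commercial Tenant Authorization not required.
Art. V. does not operate a retail storefront → Retail Sales Authorization not required.
Art. VI. is a registered nonprofit → Nonprofit License required.
Art. VII. processes customer payments for third parties; revenue $1,075,000 < $2,100,000 → Money Transmitter Authorization required.
Art. VIII. closes midnight, after 9:00 PM → Operating Registration not required.
Art. IX. floor area 7,100 square feet ≥ 5,400 square feet; occupies leased commercial space; does not operate coin-operated machines → Trade Registration not required.
Art. X. revenue $1,075,000 ≤ $1,700,000 → exempt from Nonprofit License.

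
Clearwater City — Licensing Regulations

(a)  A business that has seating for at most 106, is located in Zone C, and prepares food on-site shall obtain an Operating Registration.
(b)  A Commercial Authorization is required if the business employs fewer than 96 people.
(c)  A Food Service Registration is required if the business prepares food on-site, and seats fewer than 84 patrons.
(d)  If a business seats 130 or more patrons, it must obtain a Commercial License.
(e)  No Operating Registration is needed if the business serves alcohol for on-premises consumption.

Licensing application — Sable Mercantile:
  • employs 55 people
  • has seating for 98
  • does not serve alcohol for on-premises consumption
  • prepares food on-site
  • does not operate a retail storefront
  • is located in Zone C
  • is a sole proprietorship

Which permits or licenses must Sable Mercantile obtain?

Commercial Authorization, Operating Registration

(a) seating 98 ≤ 106; is located in Zone C; prepares food on-site → Operating Registration required.
(b) employees 55 < 96 → Commercial Authorization required.
(c) prepares food on-site; seating 98 ≥ 84 → Food Service Registration not required.
(d) seating 98 < 130 → Commercial License not required.
(e) does not serve alcohol for on-premises consumption → Operating Registration exemption does not apply.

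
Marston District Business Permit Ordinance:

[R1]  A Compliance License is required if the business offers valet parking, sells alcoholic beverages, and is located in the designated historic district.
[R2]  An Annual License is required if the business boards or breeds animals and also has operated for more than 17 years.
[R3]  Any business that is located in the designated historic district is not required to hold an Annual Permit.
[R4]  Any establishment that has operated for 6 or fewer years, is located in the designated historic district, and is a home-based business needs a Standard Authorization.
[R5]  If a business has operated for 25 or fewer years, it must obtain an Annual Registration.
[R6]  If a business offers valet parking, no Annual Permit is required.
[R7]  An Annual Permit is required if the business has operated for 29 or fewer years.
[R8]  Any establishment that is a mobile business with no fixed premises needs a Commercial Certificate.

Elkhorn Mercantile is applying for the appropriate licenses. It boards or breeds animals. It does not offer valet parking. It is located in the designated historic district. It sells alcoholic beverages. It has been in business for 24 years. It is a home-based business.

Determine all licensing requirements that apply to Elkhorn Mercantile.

Annual License, Annual Registration

[R1] does not offer valet parking; sells alcoholic beverages; is located in the designated historic district → Compliance License not required.
[R2] boards or breeds animals; years in business 24 > 17 → Annual License required.
[R3] is located in the designated historic district → exempt from Annual Permit.
[R4] years in business 24 > 6; is located in the designated historic district; is a home-based business → Standard Authorization not required.
[R5] years in business 24 ≤ 25 → Annual Registration required.
[R6] does not offer valet parking → Annual Permit exemption does not apply.
[R7] years in business 24 ≤ 29 → Annual Permit required.
[R8] is a home-based business (not: is a mobile business with no fixed premises) → Commercial Certificate not required.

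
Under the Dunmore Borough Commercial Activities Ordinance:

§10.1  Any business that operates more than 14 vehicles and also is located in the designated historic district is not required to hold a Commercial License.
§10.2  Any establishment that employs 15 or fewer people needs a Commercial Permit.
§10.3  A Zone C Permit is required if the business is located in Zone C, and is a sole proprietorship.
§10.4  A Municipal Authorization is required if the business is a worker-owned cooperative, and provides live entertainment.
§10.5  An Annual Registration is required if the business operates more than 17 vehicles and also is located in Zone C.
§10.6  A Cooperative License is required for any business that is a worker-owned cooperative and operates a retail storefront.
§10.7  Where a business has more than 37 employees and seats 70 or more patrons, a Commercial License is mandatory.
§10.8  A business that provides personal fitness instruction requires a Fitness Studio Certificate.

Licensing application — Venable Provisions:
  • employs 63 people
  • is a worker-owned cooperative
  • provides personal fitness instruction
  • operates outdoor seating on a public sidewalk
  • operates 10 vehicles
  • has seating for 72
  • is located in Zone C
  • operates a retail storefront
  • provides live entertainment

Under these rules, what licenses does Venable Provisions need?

Commercial License, Cooperative License, Fitness Studio Certificate, Municipal Authorization

§10.1 vehicles 10 ≤ 14; is located in Zone C (not: is located in the designated historic district) → Commercial License exemption does not apply.
§10.2 employees 63 > 15 → Commercial Permit not required.
§10.3 is located in Zone C; is a worker-owned cooperative (not: is a sole proprietorship) → Zone C Permit not required.
§10.4 is a worker-owned cooperative; provides live entertainment → Municipal Authorization required.
§10.5 vehicles 10 ≤ 17; is located in Zone C → Annual Registration not required.
§10.6 is a worker-owned cooperative; operates a retail storefront → Cooperative License required.
§10.7 employees 63 > 37; seating 72 ≥ 70 → Commercial License required.
§10.8 provides personal fitness instruction → Fitness Studio Certificate required.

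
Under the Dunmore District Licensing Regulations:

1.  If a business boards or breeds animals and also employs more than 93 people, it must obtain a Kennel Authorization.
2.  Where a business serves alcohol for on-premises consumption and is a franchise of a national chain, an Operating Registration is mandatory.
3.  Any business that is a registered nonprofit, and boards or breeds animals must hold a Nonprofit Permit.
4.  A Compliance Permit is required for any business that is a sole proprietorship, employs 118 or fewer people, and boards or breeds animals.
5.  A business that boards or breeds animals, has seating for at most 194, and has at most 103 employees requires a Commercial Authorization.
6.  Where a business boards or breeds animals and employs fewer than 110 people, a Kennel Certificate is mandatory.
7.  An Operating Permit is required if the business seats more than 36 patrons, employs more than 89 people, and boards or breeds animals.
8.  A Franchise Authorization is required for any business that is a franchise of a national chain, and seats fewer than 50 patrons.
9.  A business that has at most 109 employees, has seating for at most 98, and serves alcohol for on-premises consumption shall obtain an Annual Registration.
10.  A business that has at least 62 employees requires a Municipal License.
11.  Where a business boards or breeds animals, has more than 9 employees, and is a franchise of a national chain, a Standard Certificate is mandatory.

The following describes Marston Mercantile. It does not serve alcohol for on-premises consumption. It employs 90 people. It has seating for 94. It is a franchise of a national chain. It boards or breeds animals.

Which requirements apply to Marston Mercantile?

Commercial Authorization, Kennel Certificate, Municipal License, Operating Permit, Standard Certificate

1. boards or breeds animals; employees 90 ≤ 93 → Kennel Authorization not required.
2. does not serve alcohol for on-premises consumption; is a franchise of a national chain → Operating Registration not required.
3. is a franchise of a national chain (not: is a registered nonprofit); boards or breeds animals → Nonprofit Permit not required.
4. is a franchise of a national chain (not: is a sole proprietorship); employees 90 ≤ 118; boards or breeds animals → Compliance Permit not required.
5. boards or breeds animals; seating 94 ≤ 194; employees 90 ≤ 103 → Commercial Authorization required.
6. boards or breeds animals; employees 90 < 110 → Kennel Certificate required.
7. seating 94 > 36; employees 90 > 89; boards or breeds animals → Operating Permit required.
8. is a franchise of a national chain; seating 94 ≥ 50 → Franchise Authorization not required.
9. employees 90 ≤ 109; seating 94 ≤ 98; does not serve alcohol for on-premises consumption → Annual Registration not required.
10. employees 90 ≥ 62 → Municipal License required.
11. boards or breeds animals; employees 90 > 9; is a franchise of a national chain → Standard Certificate required.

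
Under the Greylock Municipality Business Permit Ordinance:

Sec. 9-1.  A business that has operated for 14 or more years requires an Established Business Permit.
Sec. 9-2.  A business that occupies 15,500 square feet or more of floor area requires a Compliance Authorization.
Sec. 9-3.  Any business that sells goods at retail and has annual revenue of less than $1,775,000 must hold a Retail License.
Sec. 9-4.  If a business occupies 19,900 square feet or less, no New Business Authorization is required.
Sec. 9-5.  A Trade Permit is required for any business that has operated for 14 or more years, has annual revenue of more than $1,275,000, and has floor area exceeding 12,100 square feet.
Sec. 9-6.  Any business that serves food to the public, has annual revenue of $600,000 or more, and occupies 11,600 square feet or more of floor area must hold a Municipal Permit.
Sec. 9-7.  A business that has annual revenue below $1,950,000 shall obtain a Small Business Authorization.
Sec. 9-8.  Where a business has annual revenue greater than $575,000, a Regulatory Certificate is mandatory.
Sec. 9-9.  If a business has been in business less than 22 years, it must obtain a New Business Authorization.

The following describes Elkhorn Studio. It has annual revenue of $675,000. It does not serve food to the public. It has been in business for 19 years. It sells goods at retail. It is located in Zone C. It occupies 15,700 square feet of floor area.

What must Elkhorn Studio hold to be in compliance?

Compliance Authorization, Established Business Permit, Regulatory Certificate, Retail License, Small Business Authorization

Sec. 9-1. years in business 19 ≥ 14 → Established Business Permit required.
Sec. 9-2. floor area 15,700 square feet ≥ 15,500 square feet → Compliance Authorization required.
Sec. 9-3. sells goods at retail; revenue $675,000 < $1,775,000 → Retail License required.
Sec. 9-4. floor area 15,700 square feet ≤ 19,900 square feet → exempt from New Business Authorization.
Sec. 9-5. years in business 19 ≥ 14; revenue $675,000 ≤ $1,275,000; floor area 15,700 square feet > 12,100 square feet → Trade Permit not required.
Sec. 9-6. does not serve food to the public; revenue $675,000 ≥ $600,000; floor area 15,700 square feet ≥ 11,600 square feet → Municipal Permit not required.
Sec. 9-7. revenue $675,000 < $1,950,000 → Small Business Authorization required.
Sec. 9-8. revenue $675,000 > $575,000 → Regulatory Certificate required.
Sec. 9-9. years in business 19 < 22 → New Business Authorization required.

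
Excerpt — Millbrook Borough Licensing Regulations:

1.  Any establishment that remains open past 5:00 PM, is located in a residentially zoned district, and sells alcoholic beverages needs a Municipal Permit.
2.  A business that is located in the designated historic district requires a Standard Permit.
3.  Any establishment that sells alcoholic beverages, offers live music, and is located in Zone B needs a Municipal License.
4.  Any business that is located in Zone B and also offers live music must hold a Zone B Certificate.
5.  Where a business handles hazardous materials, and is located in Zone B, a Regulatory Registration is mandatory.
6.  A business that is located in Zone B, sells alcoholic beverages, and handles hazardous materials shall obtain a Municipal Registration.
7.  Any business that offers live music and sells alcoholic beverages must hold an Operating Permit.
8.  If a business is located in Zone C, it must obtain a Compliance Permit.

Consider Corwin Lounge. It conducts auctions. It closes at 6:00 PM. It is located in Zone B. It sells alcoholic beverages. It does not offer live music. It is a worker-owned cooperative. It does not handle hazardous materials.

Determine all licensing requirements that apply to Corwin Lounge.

None

1. closes 6:00 PM, after 5:00 PM; is located in Zone B (not: is located in a residentially zoned district); sells alcoholic beverages → Municipal Permit not required.
2. is located in Zone B (not: is located in the designated historic district) → Standard Permit not required.
3. sells alcoholic beverages; does not offer live music; is located in Zone B → Municipal License not required.
4. is located in Zone B; does not offer live music → Zone B Certificate not required.
5. does not handle hazardous materials; is located in Zone B → Regulatory Registration not required.
6. is located in Zone B; sells alcoholic beverages; does not handle hazardous materials → Municipal Registration not required.
7. does not offer live music; sells alcoholic beverages → Operating Permit not required.
8. is located in Zone B (not: is located in Zone C) → Compliance Permit not required.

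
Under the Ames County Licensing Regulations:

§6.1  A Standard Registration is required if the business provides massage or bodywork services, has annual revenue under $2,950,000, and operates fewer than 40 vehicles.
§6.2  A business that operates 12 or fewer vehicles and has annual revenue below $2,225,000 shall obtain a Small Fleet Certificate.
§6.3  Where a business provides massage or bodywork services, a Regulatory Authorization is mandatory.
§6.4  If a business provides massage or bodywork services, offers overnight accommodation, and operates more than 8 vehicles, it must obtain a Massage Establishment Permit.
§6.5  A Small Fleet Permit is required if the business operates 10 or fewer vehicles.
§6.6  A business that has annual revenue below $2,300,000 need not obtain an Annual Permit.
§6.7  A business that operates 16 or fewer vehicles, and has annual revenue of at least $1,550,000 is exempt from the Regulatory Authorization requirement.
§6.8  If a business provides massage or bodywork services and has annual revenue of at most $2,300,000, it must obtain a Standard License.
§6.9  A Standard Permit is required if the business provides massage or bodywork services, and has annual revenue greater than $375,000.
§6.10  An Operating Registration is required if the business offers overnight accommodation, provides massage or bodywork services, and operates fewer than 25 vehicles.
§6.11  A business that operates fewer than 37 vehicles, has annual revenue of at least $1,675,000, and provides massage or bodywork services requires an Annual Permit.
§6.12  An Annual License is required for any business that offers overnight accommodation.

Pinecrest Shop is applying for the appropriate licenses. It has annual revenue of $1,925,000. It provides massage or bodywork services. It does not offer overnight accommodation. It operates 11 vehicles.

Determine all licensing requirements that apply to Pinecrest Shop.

§6.1 provides massage or bodywork services; revenue $1,925,000 < $2,950,000; vehicles 11 < 40 → Standard Registration required.
§6.2 vehicles 11 ≤ 12; revenue $1,925,000 < $2,225,000 → Small Fleet Certificate required.
§6.3 provides massage or bodywork services → Regulatory Authorization required.
§6.4 provides massage or bodywork services; does not offer overnight accommodation; vehicles 11 > 8 → Massage Establishment Permit not required.
§6.5 vehicles 11 > 10 → Small Fleet Permit not required.
§6.6 revenue $1,925,000 < $2,300,000 → exempt from Annual Permit.
§6.7 vehicles 11 ≤ 16; revenue $1,925,000 ≥ $1,550,000 → exempt from Regulatory Authorization.
§6.8 provides massage or bodywork services; revenue $1,925,000 ≤ $2,300,000 → Standard License required.
§6.9 provides massage or bodywork services; revenue $1,925,000 > $375,000 → Standard Permit required.
§6.10 does not offer overnight accommodation; provides massage or bodywork services; vehicles 11 < 25 → Operating Registration not required.
§6.11 vehicles 11 < 37; revenue $1,925,000 ≥ $1,675,000; provides massage or bodywork services → Annual Permit required.
§6.12 does not offer overnight accommodation → Annual License not required.

Small Fleet Certificate, Standard License, Standard Permit, Standard Registration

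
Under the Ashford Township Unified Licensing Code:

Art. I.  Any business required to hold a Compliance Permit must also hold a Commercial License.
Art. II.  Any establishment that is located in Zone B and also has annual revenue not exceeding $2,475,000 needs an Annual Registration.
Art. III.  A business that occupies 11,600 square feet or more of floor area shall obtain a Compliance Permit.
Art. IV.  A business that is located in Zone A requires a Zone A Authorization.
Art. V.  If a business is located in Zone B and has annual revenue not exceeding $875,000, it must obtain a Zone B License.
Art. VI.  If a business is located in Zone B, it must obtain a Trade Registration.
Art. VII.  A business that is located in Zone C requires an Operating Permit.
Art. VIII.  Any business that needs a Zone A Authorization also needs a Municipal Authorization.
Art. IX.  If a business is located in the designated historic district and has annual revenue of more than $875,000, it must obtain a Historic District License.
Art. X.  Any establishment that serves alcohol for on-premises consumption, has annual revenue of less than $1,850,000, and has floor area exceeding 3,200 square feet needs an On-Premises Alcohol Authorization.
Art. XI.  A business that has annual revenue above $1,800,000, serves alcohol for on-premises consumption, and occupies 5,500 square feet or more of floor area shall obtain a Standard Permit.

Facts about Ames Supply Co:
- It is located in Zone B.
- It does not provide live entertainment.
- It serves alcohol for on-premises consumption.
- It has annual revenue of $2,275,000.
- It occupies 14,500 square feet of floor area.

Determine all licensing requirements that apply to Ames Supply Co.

Annual Registration, Commercial License, Compliance Permit, Standard Permit, Trade Registration

Art. I. Compliance Permit is required → Commercial License also required.
Art. II. is located in Zone B; revenue $2,275,000 ≤ $2,475,000 → Annual Registration required.
Art. III. floor area 14,500 square feet ≥ 11,600 square feet → Compliance Permit required.
Art. IV. is located in Zone B (not: is located in Zone A) → Zone A Authorization not required.
Art. V. is located in Zone B; revenue $2,275,000 > $875,000 → Zone B License not required.
Art. VI. is located in Zone B → Trade Registration required.
Art. VII. is located in Zone B (not: is located in Zone C) → Operating Permit not required.
Art. VIII. Zone A Authorization is not required → no effect.
Art. IX. is located in Zone B (not: is located in the designated historic district); revenue $2,275,000 > $875,000 → Historic District License not required.
Art. X. serves alcohol for on-premises consumption; revenue $2,275,000 ≥ $1,850,000; floor area 14,500 square feet > 3,200 square feet → On-Premises Alcohol Authorization not required.
Art. XI. revenue $2,275,000 > $1,800,000; serves alcohol for on-premises consumption; floor area 14,500 square feet ≥ 5,500 square feet → Standard Permit required.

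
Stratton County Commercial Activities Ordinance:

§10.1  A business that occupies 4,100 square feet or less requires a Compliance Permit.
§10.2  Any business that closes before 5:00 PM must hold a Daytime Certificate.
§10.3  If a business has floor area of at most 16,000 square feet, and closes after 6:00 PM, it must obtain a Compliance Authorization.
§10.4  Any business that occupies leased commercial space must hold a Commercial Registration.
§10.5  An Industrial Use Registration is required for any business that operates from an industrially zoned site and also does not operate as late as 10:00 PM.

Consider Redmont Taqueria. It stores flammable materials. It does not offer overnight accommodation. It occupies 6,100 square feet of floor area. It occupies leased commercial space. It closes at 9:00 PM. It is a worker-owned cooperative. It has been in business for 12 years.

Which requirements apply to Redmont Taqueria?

Commercial Registration, Compliance Authorization

§10.1 floor area 6,100 square feet > 4,100 square feet → Compliance Permit not required.
§10.2 closes 9:00 PM, after 5:00 PM → Daytime Certificate not required.
§10.3 floor area 6,100 square feet ≤ 16,000 square feet; closes 9:00 PM, after 6:00 PM → Compliance Authorization required.
§10.4 occupies leased commercial space → Commercial Registration required.
§10.5 occupies leased commercial space (not: operates from an industrially zoned site); closes 9:00 PM, at/before 10:00 PM → Industrial Use Registration not required.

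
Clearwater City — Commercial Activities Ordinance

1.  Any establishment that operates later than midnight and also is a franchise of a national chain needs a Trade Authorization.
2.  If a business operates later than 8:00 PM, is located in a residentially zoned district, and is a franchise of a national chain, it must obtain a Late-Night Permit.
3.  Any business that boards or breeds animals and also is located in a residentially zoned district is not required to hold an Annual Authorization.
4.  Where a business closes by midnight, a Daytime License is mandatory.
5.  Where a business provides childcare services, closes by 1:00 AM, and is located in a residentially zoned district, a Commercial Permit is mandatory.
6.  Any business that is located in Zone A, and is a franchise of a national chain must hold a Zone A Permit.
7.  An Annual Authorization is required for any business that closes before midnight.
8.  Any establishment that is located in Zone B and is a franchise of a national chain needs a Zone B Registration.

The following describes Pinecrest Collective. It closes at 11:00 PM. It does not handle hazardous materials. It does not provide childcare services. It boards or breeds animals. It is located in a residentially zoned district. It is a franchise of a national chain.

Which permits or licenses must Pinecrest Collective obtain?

1. closes 11:00 PM, at/before midnight; is a franchise of a national chain → Trade Authorization not required.
2. closes 11:00 PM, after 8:00 PM; is located in a residentially zoned district; is a franchise of a national chain → Late-Night Permit required.
3. boards or breeds animals; is located in a residentially zoned district → exempt from Annual Authorization.
4. closes 11:00 PM, at/before midnight → Daytime License required.
5. does not provide childcare services; closes 11:00 PM, at/before 1:00 AM; is located in a residentially zoned district → Commercial Permit not required.
6. is located in a residentially zoned district (not: is located in Zone A); is a franchise of a national chain → Zone A Permit not required.
7. closes 11:00 PM, at/before midnight → Annual Authorization required.
8. is located in a residentially zoned district (not: is located in Zone B); is a franchise of a national chain → Zone B Registration not required.

Daytime License, Late-Night Permit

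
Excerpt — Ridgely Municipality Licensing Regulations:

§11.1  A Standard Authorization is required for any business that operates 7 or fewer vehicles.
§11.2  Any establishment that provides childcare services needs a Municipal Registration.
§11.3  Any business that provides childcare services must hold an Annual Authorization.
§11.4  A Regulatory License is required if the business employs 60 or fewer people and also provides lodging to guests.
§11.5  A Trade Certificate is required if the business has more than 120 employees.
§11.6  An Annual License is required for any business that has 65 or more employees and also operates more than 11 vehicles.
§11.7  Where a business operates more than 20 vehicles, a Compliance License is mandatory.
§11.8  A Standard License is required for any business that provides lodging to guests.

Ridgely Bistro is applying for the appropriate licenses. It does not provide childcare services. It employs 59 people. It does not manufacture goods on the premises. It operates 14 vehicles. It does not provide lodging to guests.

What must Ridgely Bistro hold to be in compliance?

§11.1 vehicles 14 > 7 → Standard Authorization not required.
§11.2 does not provide childcare services → Municipal Registration not required.
§11.3 does not provide childcare services → Annual Authorization not required.
§11.4 employees 59 ≤ 60; does not provide lodging to guests → Regulatory License not required.
§11.5 employees 59 ≤ 120 → Trade Certificate not required.
§11.6 employees 59 < 65; vehicles 14 > 11 → Annual License not required.
§11.7 vehicles 14 ≤ 20 → Compliance License not required.
§11.8 does not provide lodging to guests → Standard License not required.

None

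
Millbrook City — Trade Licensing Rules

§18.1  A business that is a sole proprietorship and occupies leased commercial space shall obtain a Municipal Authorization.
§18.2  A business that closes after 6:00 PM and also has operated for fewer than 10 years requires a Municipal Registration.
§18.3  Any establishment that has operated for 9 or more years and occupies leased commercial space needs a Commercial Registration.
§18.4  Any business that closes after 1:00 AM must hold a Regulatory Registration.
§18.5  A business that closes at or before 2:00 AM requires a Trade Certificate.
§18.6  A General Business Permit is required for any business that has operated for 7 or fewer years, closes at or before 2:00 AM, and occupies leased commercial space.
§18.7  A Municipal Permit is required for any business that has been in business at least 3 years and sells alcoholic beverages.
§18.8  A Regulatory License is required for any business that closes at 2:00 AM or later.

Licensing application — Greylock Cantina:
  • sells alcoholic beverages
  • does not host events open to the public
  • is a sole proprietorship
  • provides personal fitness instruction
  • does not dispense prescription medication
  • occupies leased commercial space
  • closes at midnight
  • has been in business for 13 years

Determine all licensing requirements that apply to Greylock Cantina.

§18.1 is a sole proprietorship; occupies leased commercial space → Municipal Authorization required.
§18.2 closes midnight, after 6:00 PM; years in business 13 ≥ 10 → Municipal Registration not required.
§18.3 years in business 13 ≥ 9; occupies leased commercial space → Commercial Registration required.
§18.4 closes midnight, at/before 1:00 AM → Regulatory Registration not required.
§18.5 closes midnight, at/before 2:00 AM → Trade Certificate required.
§18.6 years in business 13 > 7; closes midnight, at/before 2:00 AM; occupies leased commercial space → General Business Permit not required.
§18.7 years in business 13 ≥ 3; sells alcoholic beverages → Municipal Permit required.
§18.8 closes midnight, at/before 2:00 AM → Regulatory License not required.

Commercial Registration, Municipal Authorization, Municipal Permit, Trade Certificate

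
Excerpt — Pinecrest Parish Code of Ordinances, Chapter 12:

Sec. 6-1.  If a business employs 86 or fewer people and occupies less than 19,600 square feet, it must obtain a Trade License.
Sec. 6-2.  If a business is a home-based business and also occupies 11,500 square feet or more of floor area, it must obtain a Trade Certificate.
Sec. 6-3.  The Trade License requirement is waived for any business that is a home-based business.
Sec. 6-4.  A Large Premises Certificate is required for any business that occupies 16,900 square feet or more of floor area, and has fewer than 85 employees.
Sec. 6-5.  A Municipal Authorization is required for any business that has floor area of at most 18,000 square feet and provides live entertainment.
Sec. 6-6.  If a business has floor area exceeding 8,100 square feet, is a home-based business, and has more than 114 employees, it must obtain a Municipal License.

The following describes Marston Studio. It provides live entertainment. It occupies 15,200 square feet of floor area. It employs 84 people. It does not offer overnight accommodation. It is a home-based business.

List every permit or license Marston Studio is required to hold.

Municipal Authorization, Trade Certificate

Sec. 6-1. employees 84 ≤ 86; floor area 15,200 square feet < 19,600 square feet → Trade License required.
Sec. 6-2. is a home-based business; floor area 15,200 square feet ≥ 11,500 square feet → Trade Certificate required.
Sec. 6-3. is a home-based business → exempt from Trade License.
Sec. 6-4. floor area 15,200 square feet < 16,900 square feet; employees 84 < 85 → Large Premises Certificate not required.
Sec. 6-5. floor area 15,200 square feet ≤ 18,000 square feet; provides live entertainment → Municipal Authorization required.
Sec. 6-6. floor area 15,200 square feet > 8,100 square feet; is a home-based business; employees 84 ≤ 114 → Municipal License not required.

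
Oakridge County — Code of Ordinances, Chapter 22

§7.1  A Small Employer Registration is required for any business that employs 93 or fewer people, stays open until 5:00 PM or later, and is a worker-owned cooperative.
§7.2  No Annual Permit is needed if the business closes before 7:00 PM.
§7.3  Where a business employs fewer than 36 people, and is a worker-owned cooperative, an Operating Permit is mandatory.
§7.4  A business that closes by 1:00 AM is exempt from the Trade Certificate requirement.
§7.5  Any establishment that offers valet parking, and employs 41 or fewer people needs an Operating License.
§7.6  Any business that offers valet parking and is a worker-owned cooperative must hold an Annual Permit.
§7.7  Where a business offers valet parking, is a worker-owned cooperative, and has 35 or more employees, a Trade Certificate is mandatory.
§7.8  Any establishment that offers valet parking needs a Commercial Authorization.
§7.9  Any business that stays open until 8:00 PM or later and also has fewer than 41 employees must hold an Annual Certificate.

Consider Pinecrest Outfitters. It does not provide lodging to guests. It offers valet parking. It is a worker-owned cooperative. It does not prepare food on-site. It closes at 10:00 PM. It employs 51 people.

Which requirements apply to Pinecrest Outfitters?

§7.1 employees 51 ≤ 93; closes 10:00 PM, after 5:00 PM; is a worker-owned cooperative → Small Employer Registration required.
§7.2 closes 10:00 PM, after 7:00 PM → Annual Permit exemption does not apply.
§7.3 employees 51 ≥ 36; is a worker-owned cooperative → Operating Permit not required.
§7.4 closes 10:00 PM, at/before 1:00 AM → exempt from Trade Certificate.
§7.5 offers valet parking; employees 51 > 41 → Operating License not required.
§7.6 offers valet parking; is a worker-owned cooperative → Annual Permit required.
§7.7 offers valet parking; is a worker-owned cooperative; employees 51 ≥ 35 → Trade Certificate required.
§7.8 offers valet parking → Commercial Authorization required.
§7.9 closes 10:00 PM, after 8:00 PM; employees 51 ≥ 41 → Annual Certificate not required.

Annual Permit, Commercial Authorization, Small Employer Registration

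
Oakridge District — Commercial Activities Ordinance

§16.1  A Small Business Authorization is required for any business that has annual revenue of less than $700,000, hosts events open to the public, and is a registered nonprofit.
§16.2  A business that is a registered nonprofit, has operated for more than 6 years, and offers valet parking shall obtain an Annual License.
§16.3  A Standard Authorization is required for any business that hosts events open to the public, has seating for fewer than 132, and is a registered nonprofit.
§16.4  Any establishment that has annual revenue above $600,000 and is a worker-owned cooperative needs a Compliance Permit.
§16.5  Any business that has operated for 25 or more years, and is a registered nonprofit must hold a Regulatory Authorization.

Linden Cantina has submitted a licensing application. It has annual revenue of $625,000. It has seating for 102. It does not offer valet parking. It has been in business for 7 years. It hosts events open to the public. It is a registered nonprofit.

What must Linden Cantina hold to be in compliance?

Small Business Authorization, Standard Authorization

§16.1 revenue $625,000 < $700,000; hosts events open to the public; is a registered nonprofit → Small Business Authorization required.
§16.2 is a registered nonprofit; years in business 7 > 6; does not offer valet parking → Annual License not required.
§16.3 hosts events open to the public; seating 102 < 132; is a registered nonprofit → Standard Authorization required.
§16.4 revenue $625,000 > $600,000; is a registered nonprofit (not: is a worker-owned cooperative) → Compliance Permit not required.
§16.5 years in business 7 < 25; is a registered nonprofit → Regulatory Authorization not required.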